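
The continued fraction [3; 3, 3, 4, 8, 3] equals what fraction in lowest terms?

3649/1105

Fold from the inside: start with 3/1.
  8 + 1/3 = 25/3
  4 + 3/25 = 103/25
  3 + 25/103 = 334/103
  3 + 103/334 = 1105/334
  3 + 334/1105 = 3649/1105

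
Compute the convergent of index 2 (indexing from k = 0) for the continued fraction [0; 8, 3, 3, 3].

3/25

Using pₖ = aₖpₖ₋₁ + pₖ₋₂, qₖ = aₖqₖ₋₁ + qₖ₋₂ (with p₋₁=1, p₋₂=0, q₋₁=0, q₋₂=1):
  k=0: a=0, p=0, q=1
  k=1: a=8, p=1, q=8
  k=2: a=3, p=3, q=25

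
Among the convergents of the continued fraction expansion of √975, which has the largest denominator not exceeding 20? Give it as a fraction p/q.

281/9

√975 = [31; 4, 2, 4, 62, …] (period length 4).
Convergents:
  p_0/q_0 = 31/1
  p_1/q_1 = 125/4
  p_2/q_2 = 281/9
  p_3/q_3 = 1249/40
q_2 = 9 ≤ 20 < 40 = q_3, so the answer is 281/9.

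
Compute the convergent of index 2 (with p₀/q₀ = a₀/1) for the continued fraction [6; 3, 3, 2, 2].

63/10

Using pₖ = aₖpₖ₋₁ + pₖ₋₂, qₖ = aₖqₖ₋₁ + qₖ₋₂ (with p₋₁=1, p₋₂=0, q₋₁=0, q₋₂=1):
  k=0: a=6, p=6, q=1
  k=1: a=3, p=19, q=3
  k=2: a=3, p=63, q=10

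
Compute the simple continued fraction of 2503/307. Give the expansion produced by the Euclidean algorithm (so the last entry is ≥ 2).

2503 = 8*307 + 47
307 = 6*47 + 25
47 = 1*25 + 22
25 = 1*22 + 3
22 = 7*3 + 1
3 = 3*1 + 0  (stop)
So 2503/307 = [8; 6, 1, 1, 7, 3].

[8; 6, 1, 1, 7, 3]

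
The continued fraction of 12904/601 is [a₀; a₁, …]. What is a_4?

12904 = 21·601 + 283   →  a_0 = 21
601 = 2·283 + 35   →  a_1 = 2
283 = 8·35 + 3   →  a_2 = 8
35 = 11·3 + 2   →  a_3 = 11
3 = 1·2 + 1   →  a_4 = 1

1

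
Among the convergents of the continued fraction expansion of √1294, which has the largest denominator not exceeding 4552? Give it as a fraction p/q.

√1294 = [35; 1, 34, 1, 70, …] (period length 4).
Convergents:
  p_0/q_0 = 35/1
  p_1/q_1 = 36/1
  p_2/q_2 = 1259/35
  p_3/q_3 = 1295/36
  p_4/q_4 = 91909/2555
  p_5/q_5 = 93204/2591
  p_6/q_6 = 3260845/90649
q_5 = 2591 ≤ 4552 < 90649 = q_6, so the answer is 93204/2591.

93204/2591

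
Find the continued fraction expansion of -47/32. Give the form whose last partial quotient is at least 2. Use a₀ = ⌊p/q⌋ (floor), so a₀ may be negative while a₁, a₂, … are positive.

[-2; 1, 1, 7, 2]

-47 = -2·32 + 17
32 = 1·17 + 15
17 = 1·15 + 2
15 = 7·2 + 1
2 = 2·1 + 0  (stop)
So -47/32 = [-2; 1, 1, 7, 2].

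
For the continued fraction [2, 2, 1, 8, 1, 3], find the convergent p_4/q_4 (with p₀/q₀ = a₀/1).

68/29

Using pₖ = aₖpₖ₋₁ + pₖ₋₂, qₖ = aₖqₖ₋₁ + qₖ₋₂ (with p₋₁=1, p₋₂=0, q₋₁=0, q₋₂=1):
  k=0: a=2, p=2, q=1
  k=1: a=2, p=5, q=2
  k=2: a=1, p=7, q=3
  k=3: a=8, p=61, q=26
  k=4: a=1, p=68, q=29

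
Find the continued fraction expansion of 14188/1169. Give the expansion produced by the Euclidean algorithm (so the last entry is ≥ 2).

14188 = 12·1169 + 160
1169 = 7·160 + 49
160 = 3·49 + 13
49 = 3·13 + 10
13 = 1·10 + 3
10 = 3·3 + 1
3 = 3·1 + 0  (stop)
So 14188/1169 = [12; 7, 3, 3, 1, 3, 3].

[12; 7, 3, 3, 1, 3, 3]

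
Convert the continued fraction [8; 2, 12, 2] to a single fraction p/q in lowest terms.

Fold from the inside: start with 2/1.
  12 + 1/2 = 25/2
  2 + 2/25 = 52/25
  8 + 25/52 = 441/52

441/52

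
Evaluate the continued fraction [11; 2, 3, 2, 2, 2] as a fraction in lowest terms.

Fold from the inside: start with 2/1.
  2 + 1/2 = 5/2
  2 + 2/5 = 12/5
  3 + 5/12 = 41/12
  2 + 12/41 = 94/41
  11 + 41/94 = 1075/94

1075/94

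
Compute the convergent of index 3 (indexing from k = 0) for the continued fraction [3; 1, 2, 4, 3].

Using pₖ = aₖpₖ₋₁ + pₖ₋₂, qₖ = aₖqₖ₋₁ + qₖ₋₂ (with p₋₁=1, p₋₂=0, q₋₁=0, q₋₂=1):
  k=0: a=3, p=3, q=1
  k=1: a=1, p=4, q=1
  k=2: a=2, p=11, q=3
  k=3: a=4, p=48, q=13

48/13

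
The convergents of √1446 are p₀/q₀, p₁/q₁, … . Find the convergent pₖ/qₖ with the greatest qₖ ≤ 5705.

109858/2889

√1446 = [38; 38, 76, …] (period length 2).
Convergents:
  p_0/q_0 = 38/1
  p_1/q_1 = 1445/38
  p_2/q_2 = 109858/2889
  p_3/q_3 = 4176049/109820
q_2 = 2889 ≤ 5705 < 109820 = q_3, so the answer is 109858/2889.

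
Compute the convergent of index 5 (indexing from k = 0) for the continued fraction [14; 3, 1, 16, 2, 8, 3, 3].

16691/1171

Using pₖ = aₖpₖ₋₁ + pₖ₋₂, qₖ = aₖqₖ₋₁ + qₖ₋₂ (with p₋₁=1, p₋₂=0, q₋₁=0, q₋₂=1):
  k=0: a=14, p=14, q=1
  k=1: a=3, p=43, q=3
  k=2: a=1, p=57, q=4
  k=3: a=16, p=955, q=67
  k=4: a=2, p=1967, q=138
  k=5: a=8, p=16691, q=1171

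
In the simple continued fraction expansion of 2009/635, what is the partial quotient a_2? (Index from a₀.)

9

2009 = 3·635 + 104   →  a_0 = 3
635 = 6·104 + 11   →  a_1 = 6
104 = 9·11 + 5   →  a_2 = 9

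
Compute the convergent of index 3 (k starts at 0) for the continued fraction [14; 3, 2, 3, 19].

343/24

Using pₖ = aₖpₖ₋₁ + pₖ₋₂, qₖ = aₖqₖ₋₁ + qₖ₋₂ (with p₋₁=1, p₋₂=0, q₋₁=0, q₋₂=1):
  k=0: a=14, p=14, q=1
  k=1: a=3, p=43, q=3
  k=2: a=2, p=100, q=7
  k=3: a=3, p=343, q=24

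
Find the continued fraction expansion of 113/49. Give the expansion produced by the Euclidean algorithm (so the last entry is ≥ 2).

[2; 3, 3, 1, 3]

113 = 2·49 + 15
49 = 3·15 + 4
15 = 3·4 + 3
4 = 1·3 + 1
3 = 3·1 + 0  (stop)
So 113/49 = [2; 3, 3, 1, 3].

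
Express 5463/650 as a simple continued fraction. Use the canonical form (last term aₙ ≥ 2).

5463 = 8*650 + 263
650 = 2*263 + 124
263 = 2*124 + 15
124 = 8*15 + 4
15 = 3*4 + 3
4 = 1*3 + 1
3 = 3*1 + 0  (stop)
So 5463/650 = [8; 2, 2, 8, 3, 1, 3].

[8; 2, 2, 8, 3, 1, 3]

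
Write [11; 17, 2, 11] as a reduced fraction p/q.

4445/402

Fold from the inside: start with 11/1.
  2 + 1/11 = 23/11
  17 + 11/23 = 402/23
  11 + 23/402 = 4445/402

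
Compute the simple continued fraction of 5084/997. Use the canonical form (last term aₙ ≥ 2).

[5; 10, 14, 7]

5084 = 5*997 + 99
997 = 10*99 + 7
99 = 14*7 + 1
7 = 7*1 + 0  (stop)
So 5084/997 = [5; 10, 14, 7].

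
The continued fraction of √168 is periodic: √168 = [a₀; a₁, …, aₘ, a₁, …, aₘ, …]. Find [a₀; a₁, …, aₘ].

a₀ = ⌊√168⌋ = 12.
With m₀=0, d₀=1 and mₖ₊₁ = dₖaₖ − mₖ, dₖ₊₁ = (n − mₖ₊₁²)/dₖ, aₖ₊₁ = ⌊(a₀+mₖ₊₁)/dₖ₊₁⌋:
  k=1: m=12, d=24, a=1
  k=2: m=12, d=1, a=24
d=1 and a=2a₀=24 at k=2, so the next step gives (m, d) = (12, 24) again — its k=1 value — and the period has length 2.

[12; 1, 24]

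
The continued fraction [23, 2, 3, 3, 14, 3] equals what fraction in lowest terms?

Fold from the inside: start with 3/1.
  14 + 1/3 = 43/3
  3 + 3/43 = 132/43
  3 + 43/132 = 439/132
  2 + 132/439 = 1010/439
  23 + 439/1010 = 23669/1010

23669/1010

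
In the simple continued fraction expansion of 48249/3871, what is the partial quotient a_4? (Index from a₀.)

48249 = 12·3871 + 1797   →  a_0 = 12
3871 = 2·1797 + 277   →  a_1 = 2
1797 = 6·277 + 135   →  a_2 = 6
277 = 2·135 + 7   →  a_3 = 2
135 = 19·7 + 2   →  a_4 = 19

19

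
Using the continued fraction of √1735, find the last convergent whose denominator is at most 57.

√1735 = [41; 1, 1, 1, 7, 1, 1, 1, 82, …] (period length 8).
Convergents:
  p_0/q_0 = 41/1
  p_1/q_1 = 42/1
  p_2/q_2 = 83/2
  p_3/q_3 = 125/3
  p_4/q_4 = 958/23
  p_5/q_5 = 1083/26
  p_6/q_6 = 2041/49
  p_7/q_7 = 3124/75
q_6 = 49 ≤ 57 < 75 = q_7, so the answer is 2041/49.

2041/49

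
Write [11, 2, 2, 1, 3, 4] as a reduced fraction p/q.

1268/111

Using pₖ = aₖpₖ₋₁ + pₖ₋₂ and qₖ = aₖqₖ₋₁ + qₖ₋₂:
  k=0: a=11, p=11, q=1
  k=1: a=2, p=23, q=2
  k=2: a=2, p=57, q=5
  k=3: a=1, p=80, q=7
  k=4: a=3, p=297, q=26
  k=5: a=4, p=1268, q=111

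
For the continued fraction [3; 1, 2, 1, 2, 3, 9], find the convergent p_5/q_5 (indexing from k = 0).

138/37

Using pₖ = aₖpₖ₋₁ + pₖ₋₂, qₖ = aₖqₖ₋₁ + qₖ₋₂ (with p₋₁=1, p₋₂=0, q₋₁=0, q₋₂=1):
  k=0: a=3, p=3, q=1
  k=1: a=1, p=4, q=1
  k=2: a=2, p=11, q=3
  k=3: a=1, p=15, q=4
  k=4: a=2, p=41, q=11
  k=5: a=3, p=138, q=37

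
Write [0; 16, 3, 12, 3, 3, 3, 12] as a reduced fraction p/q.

15391/251251

Fold from the inside: start with 12/1.
  3 + 1/12 = 37/12
  3 + 12/37 = 123/37
  3 + 37/123 = 406/123
  12 + 123/406 = 4995/406
  3 + 406/4995 = 15391/4995
  16 + 4995/15391 = 251251/15391
  0 + 15391/251251 = 15391/251251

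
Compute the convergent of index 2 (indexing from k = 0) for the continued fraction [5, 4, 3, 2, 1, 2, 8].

68/13

Using pₖ = aₖpₖ₋₁ + pₖ₋₂, qₖ = aₖqₖ₋₁ + qₖ₋₂ (with p₋₁=1, p₋₂=0, q₋₁=0, q₋₂=1):
  k=0: a=5, p=5, q=1
  k=1: a=4, p=21, q=4
  k=2: a=3, p=68, q=13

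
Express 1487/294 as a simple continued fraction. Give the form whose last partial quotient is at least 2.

1487 = 5·294 + 17
294 = 17·17 + 5
17 = 3·5 + 2
5 = 2·2 + 1
2 = 2·1 + 0  (stop)
So 1487/294 = [5; 17, 3, 2, 2].

[5; 17, 3, 2, 2]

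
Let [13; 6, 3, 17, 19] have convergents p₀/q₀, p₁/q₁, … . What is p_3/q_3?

Using pₖ = aₖpₖ₋₁ + pₖ₋₂, qₖ = aₖqₖ₋₁ + qₖ₋₂ (with p₋₁=1, p₋₂=0, q₋₁=0, q₋₂=1):
  k=0: a=13, p=13, q=1
  k=1: a=6, p=79, q=6
  k=2: a=3, p=250, q=19
  k=3: a=17, p=4329, q=329

4329/329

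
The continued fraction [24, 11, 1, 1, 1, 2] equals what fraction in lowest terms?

Fold from the inside: start with 2/1.
  1 + 1/2 = 3/2
  1 + 2/3 = 5/3
  1 + 3/5 = 8/5
  11 + 5/8 = 93/8
  24 + 8/93 = 2240/93

2240/93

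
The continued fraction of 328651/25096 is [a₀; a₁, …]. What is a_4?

328651 = 13·25096 + 2403   →  a_0 = 13
25096 = 10·2403 + 1066   →  a_1 = 10
2403 = 2·1066 + 271   →  a_2 = 2
1066 = 3·271 + 253   →  a_3 = 3
271 = 1·253 + 18   →  a_4 = 1

1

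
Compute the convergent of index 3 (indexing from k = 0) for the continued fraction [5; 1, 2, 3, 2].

57/10

Using pₖ = aₖpₖ₋₁ + pₖ₋₂, qₖ = aₖqₖ₋₁ + qₖ₋₂ (with p₋₁=1, p₋₂=0, q₋₁=0, q₋₂=1):
  k=0: a=5, p=5, q=1
  k=1: a=1, p=6, q=1
  k=2: a=2, p=17, q=3
  k=3: a=3, p=57, q=10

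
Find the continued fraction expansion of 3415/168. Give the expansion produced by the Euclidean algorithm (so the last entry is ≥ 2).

[20; 3, 18, 3]

3415 = 20*168 + 55
168 = 3*55 + 3
55 = 18*3 + 1
3 = 3*1 + 0  (stop)
So 3415/168 = [20; 3, 18, 3].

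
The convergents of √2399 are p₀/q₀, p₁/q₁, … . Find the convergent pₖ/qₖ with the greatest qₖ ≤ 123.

2400/49

√2399 = [48; 1, 47, 1, 96, …] (period length 4).
Convergents:
  p_0/q_0 = 48/1
  p_1/q_1 = 49/1
  p_2/q_2 = 2351/48
  p_3/q_3 = 2400/49
  p_4/q_4 = 232751/4752
q_3 = 49 ≤ 123 < 4752 = q_4, so the answer is 2400/49.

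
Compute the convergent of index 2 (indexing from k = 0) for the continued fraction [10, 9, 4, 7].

Using pₖ = aₖpₖ₋₁ + pₖ₋₂, qₖ = aₖqₖ₋₁ + qₖ₋₂ (with p₋₁=1, p₋₂=0, q₋₁=0, q₋₂=1):
  k=0: a=10, p=10, q=1
  k=1: a=9, p=91, q=9
  k=2: a=4, p=374, q=37

374/37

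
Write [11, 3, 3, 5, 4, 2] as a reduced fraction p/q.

Fold from the inside: start with 2/1.
  4 + 1/2 = 9/2
  5 + 2/9 = 47/9
  3 + 9/47 = 150/47
  3 + 47/150 = 497/150
  11 + 150/497 = 5617/497

5617/497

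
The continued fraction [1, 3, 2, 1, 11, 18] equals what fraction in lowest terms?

Fold from the inside: start with 18/1.
  11 + 1/18 = 199/18
  1 + 18/199 = 217/199
  2 + 199/217 = 633/217
  3 + 217/633 = 2116/633
  1 + 633/2116 = 2749/2116

2749/2116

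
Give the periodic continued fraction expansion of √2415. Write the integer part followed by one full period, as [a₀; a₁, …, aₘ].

a₀ = ⌊√2415⌋ = 49.
With m₀=0, d₀=1 and mₖ₊₁ = dₖaₖ − mₖ, dₖ₊₁ = (n − mₖ₊₁²)/dₖ, aₖ₊₁ = ⌊(a₀+mₖ₊₁)/dₖ₊₁⌋:
  k=1: m=49, d=14, a=7
  k=2: m=49, d=1, a=98
d=1 and a=2a₀=98 at k=2, so the next step gives (m, d) = (49, 14) again — its k=1 value — and the period has length 2.

[49; 7, 98]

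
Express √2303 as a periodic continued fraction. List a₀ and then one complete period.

a₀ = ⌊√2303⌋ = 47.
With m₀=0, d₀=1 and mₖ₊₁ = dₖaₖ − mₖ, dₖ₊₁ = (n − mₖ₊₁²)/dₖ, aₖ₊₁ = ⌊(a₀+mₖ₊₁)/dₖ₊₁⌋:
  k=1: m=47, d=94, a=1
  k=2: m=47, d=1, a=94
d=1 and a=2a₀=94 at k=2, so the next step gives (m, d) = (47, 94) again — its k=1 value — and the period has length 2.

[47; 1, 94]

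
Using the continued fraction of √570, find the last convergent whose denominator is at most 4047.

72961/3056

√570 = [23; 1, 6, 1, 46, …] (period length 4).
Convergents:
  p_0/q_0 = 23/1
  p_1/q_1 = 24/1
  p_2/q_2 = 167/7
  p_3/q_3 = 191/8
  p_4/q_4 = 8953/375
  p_5/q_5 = 9144/383
  p_6/q_6 = 63817/2673
  p_7/q_7 = 72961/3056
  p_8/q_8 = 3420023/143249
q_7 = 3056 ≤ 4047 < 143249 = q_8, so the answer is 72961/3056.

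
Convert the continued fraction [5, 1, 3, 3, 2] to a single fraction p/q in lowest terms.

Fold from the inside: start with 2/1.
  3 + 1/2 = 7/2
  3 + 2/7 = 23/7
  1 + 7/23 = 30/23
  5 + 23/30 = 173/30

173/30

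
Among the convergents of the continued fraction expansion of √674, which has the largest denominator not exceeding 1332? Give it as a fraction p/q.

34399/1325

√674 = [25; 1, 24, 1, 50, …] (period length 4).
Convergents:
  p_0/q_0 = 25/1
  p_1/q_1 = 26/1
  p_2/q_2 = 649/25
  p_3/q_3 = 675/26
  p_4/q_4 = 34399/1325
  p_5/q_5 = 35074/1351
q_4 = 1325 ≤ 1332 < 1351 = q_5, so the answer is 34399/1325.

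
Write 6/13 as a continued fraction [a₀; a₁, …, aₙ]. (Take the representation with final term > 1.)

[0; 2, 6]

6 = 0·13 + 6
13 = 2·6 + 1
6 = 6·1 + 0  (stop)
So 6/13 = [0; 2, 6].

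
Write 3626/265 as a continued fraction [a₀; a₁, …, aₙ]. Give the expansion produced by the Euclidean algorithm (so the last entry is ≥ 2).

[13; 1, 2, 6, 2, 6]

3626 = 13*265 + 181
265 = 1*181 + 84
181 = 2*84 + 13
84 = 6*13 + 6
13 = 2*6 + 1
6 = 6*1 + 0  (stop)
So 3626/265 = [13; 1, 2, 6, 2, 6].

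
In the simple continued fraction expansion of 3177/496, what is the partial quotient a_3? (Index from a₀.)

7

3177 = 6·496 + 201   →  a_0 = 6
496 = 2·201 + 94   →  a_1 = 2
201 = 2·94 + 13   →  a_2 = 2
94 = 7·13 + 3   →  a_3 = 7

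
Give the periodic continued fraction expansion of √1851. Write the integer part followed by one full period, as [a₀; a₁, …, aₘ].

a₀ = ⌊√1851⌋ = 43.

[43; 43, 86]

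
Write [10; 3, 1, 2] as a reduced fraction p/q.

113/11

Fold from the inside: start with 2/1.
  1 + 1/2 = 3/2
  3 + 2/3 = 11/3
  10 + 3/11 = 113/11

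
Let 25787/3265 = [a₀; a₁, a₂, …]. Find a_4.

4

25787 = 7·3265 + 2932   →  a_0 = 7
3265 = 1·2932 + 333   →  a_1 = 1
2932 = 8·333 + 268   →  a_2 = 8
333 = 1·268 + 65   →  a_3 = 1
268 = 4·65 + 8   →  a_4 = 4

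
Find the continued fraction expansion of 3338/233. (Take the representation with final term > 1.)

[14; 3, 15, 5]

3338 = 14×233 + 76
233 = 3×76 + 5
76 = 15×5 + 1
5 = 5×1 + 0  (stop)
So 3338/233 = [14; 3, 15, 5].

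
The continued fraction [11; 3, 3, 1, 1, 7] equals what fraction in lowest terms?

Fold from the inside: start with 7/1.
  1 + 1/7 = 8/7
  1 + 7/8 = 15/8
  3 + 8/15 = 53/15
  3 + 15/53 = 174/53
  11 + 53/174 = 1967/174

1967/174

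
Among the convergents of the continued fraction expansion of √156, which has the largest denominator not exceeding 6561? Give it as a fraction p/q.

62425/4998

√156 = [12; 2, 24, …] (period length 2).
Convergents:
  p_0/q_0 = 12/1
  p_1/q_1 = 25/2
  p_2/q_2 = 612/49
  p_3/q_3 = 1249/100
  p_4/q_4 = 30588/2449
  p_5/q_5 = 62425/4998
  p_6/q_6 = 1528788/122401
q_5 = 4998 ≤ 6561 < 122401 = q_6, so the answer is 62425/4998.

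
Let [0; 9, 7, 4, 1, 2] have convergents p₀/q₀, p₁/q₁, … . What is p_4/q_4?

Using pₖ = aₖpₖ₋₁ + pₖ₋₂, qₖ = aₖqₖ₋₁ + qₖ₋₂ (with p₋₁=1, p₋₂=0, q₋₁=0, q₋₂=1):
  k=0: a=0, p=0, q=1
  k=1: a=9, p=1, q=9
  k=2: a=7, p=7, q=64
  k=3: a=4, p=29, q=265
  k=4: a=1, p=36, q=329

36/329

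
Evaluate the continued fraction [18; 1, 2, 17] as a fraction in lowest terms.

971/52

Using pₖ = aₖpₖ₋₁ + pₖ₋₂ and qₖ = aₖqₖ₋₁ + qₖ₋₂:
  k=0: a=18, p=18, q=1
  k=1: a=1, p=19, q=1
  k=2: a=2, p=56, q=3
  k=3: a=17, p=971, q=52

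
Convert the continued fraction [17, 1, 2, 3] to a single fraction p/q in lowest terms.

Using pₖ = aₖpₖ₋₁ + pₖ₋₂ and qₖ = aₖqₖ₋₁ + qₖ₋₂:
  k=0: a=17, p=17, q=1
  k=1: a=1, p=18, q=1
  k=2: a=2, p=53, q=3
  k=3: a=3, p=177, q=10

177/10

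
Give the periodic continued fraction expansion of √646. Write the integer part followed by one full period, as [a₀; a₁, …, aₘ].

a₀ = ⌊√646⌋ = 25.
With m₀=0, d₀=1 and mₖ₊₁ = dₖaₖ − mₖ, dₖ₊₁ = (n − mₖ₊₁²)/dₖ, aₖ₊₁ = ⌊(a₀+mₖ₊₁)/dₖ₊₁⌋:
  k=1: m=25, d=21, a=2
  k=2: m=17, d=17, a=2
  k=3: m=17, d=21, a=2
  k=4: m=25, d=1, a=50
d=1 and a=2a₀=50 at k=4, so the next step gives (m, d) = (25, 21) again — its k=1 value — and the period has length 4.

[25; 2, 2, 2, 50]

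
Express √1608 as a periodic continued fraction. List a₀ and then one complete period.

[40; 10, 80]

a₀ = ⌊√1608⌋ = 40.
With m₀=0, d₀=1 and mₖ₊₁ = dₖaₖ − mₖ, dₖ₊₁ = (n − mₖ₊₁²)/dₖ, aₖ₊₁ = ⌊(a₀+mₖ₊₁)/dₖ₊₁⌋:
  k=1: m=40, d=8, a=10
  k=2: m=40, d=1, a=80
d=1 and a=2a₀=80 at k=2, so the next step gives (m, d) = (40, 8) again — its k=1 value — and the period has length 2.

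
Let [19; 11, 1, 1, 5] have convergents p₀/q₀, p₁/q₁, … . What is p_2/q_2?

229/12

Using pₖ = aₖpₖ₋₁ + pₖ₋₂, qₖ = aₖqₖ₋₁ + qₖ₋₂ (with p₋₁=1, p₋₂=0, q₋₁=0, q₋₂=1):
  k=0: a=19, p=19, q=1
  k=1: a=11, p=210, q=11
  k=2: a=1, p=229, q=12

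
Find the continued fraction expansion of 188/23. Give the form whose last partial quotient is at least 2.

[8; 5, 1, 3]

188 = 8*23 + 4
23 = 5*4 + 3
4 = 1*3 + 1
3 = 3*1 + 0  (stop)
So 188/23 = [8; 5, 1, 3].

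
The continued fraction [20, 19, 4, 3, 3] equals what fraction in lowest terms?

16583/827

Fold from the inside: start with 3/1.
  3 + 1/3 = 10/3
  4 + 3/10 = 43/10
  19 + 10/43 = 827/43
  20 + 43/827 = 16583/827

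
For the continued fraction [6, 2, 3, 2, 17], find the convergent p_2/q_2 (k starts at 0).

45/7

Using pₖ = aₖpₖ₋₁ + pₖ₋₂, qₖ = aₖqₖ₋₁ + qₖ₋₂ (with p₋₁=1, p₋₂=0, q₋₁=0, q₋₂=1):
  k=0: a=6, p=6, q=1
  k=1: a=2, p=13, q=2
  k=2: a=3, p=45, q=7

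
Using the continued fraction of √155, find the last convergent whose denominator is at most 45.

249/20

√155 = [12; 2, 4, 2, 24, …] (period length 4).
Convergents:
  p_0/q_0 = 12/1
  p_1/q_1 = 25/2
  p_2/q_2 = 112/9
  p_3/q_3 = 249/20
  p_4/q_4 = 6088/489
q_3 = 20 ≤ 45 < 489 = q_4, so the answer is 249/20.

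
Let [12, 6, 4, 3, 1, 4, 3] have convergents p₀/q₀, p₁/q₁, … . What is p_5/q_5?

Using pₖ = aₖpₖ₋₁ + pₖ₋₂, qₖ = aₖqₖ₋₁ + qₖ₋₂ (with p₋₁=1, p₋₂=0, q₋₁=0, q₋₂=1):
  k=0: a=12, p=12, q=1
  k=1: a=6, p=73, q=6
  k=2: a=4, p=304, q=25
  k=3: a=3, p=985, q=81
  k=4: a=1, p=1289, q=106
  k=5: a=4, p=6141, q=505

6141/505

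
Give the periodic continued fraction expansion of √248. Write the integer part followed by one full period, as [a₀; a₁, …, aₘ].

[15; 1, 2, 1, 30]

a₀ = ⌊√248⌋ = 15.
With m₀=0, d₀=1 and mₖ₊₁ = dₖaₖ − mₖ, dₖ₊₁ = (n − mₖ₊₁²)/dₖ, aₖ₊₁ = ⌊(a₀+mₖ₊₁)/dₖ₊₁⌋:
  k=1: m=15, d=23, a=1
  k=2: m=8, d=8, a=2
  k=3: m=8, d=23, a=1
  k=4: m=15, d=1, a=30
d=1 and a=2a₀=30 at k=4, so the next step gives (m, d) = (15, 23) again — its k=1 value — and the period has length 4.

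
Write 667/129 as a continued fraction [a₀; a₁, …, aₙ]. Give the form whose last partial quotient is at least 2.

[5; 5, 1, 6, 3]

667 = 5×129 + 22
129 = 5×22 + 19
22 = 1×19 + 3
19 = 6×3 + 1
3 = 3×1 + 0  (stop)
So 667/129 = [5; 5, 1, 6, 3].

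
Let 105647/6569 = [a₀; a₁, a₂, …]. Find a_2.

10

105647 = 16·6569 + 543   →  a_0 = 16
6569 = 12·543 + 53   →  a_1 = 12
543 = 10·53 + 13   →  a_2 = 10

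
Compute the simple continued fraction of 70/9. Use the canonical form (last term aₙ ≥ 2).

[7; 1, 3, 2]

70 = 7*9 + 7
9 = 1*7 + 2
7 = 3*2 + 1
2 = 2*1 + 0  (stop)
So 70/9 = [7; 1, 3, 2].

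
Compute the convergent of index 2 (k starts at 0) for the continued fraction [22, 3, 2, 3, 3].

Using pₖ = aₖpₖ₋₁ + pₖ₋₂, qₖ = aₖqₖ₋₁ + qₖ₋₂ (with p₋₁=1, p₋₂=0, q₋₁=0, q₋₂=1):
  k=0: a=22, p=22, q=1
  k=1: a=3, p=67, q=3
  k=2: a=2, p=156, q=7

156/7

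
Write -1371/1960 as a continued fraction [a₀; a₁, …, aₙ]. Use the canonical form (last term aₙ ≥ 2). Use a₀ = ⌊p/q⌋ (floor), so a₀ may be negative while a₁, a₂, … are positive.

-1371 = -1*1960 + 589
1960 = 3*589 + 193
589 = 3*193 + 10
193 = 19*10 + 3
10 = 3*3 + 1
3 = 3*1 + 0  (stop)
So -1371/1960 = [-1; 3, 3, 19, 3, 3].

[-1; 3, 3, 19, 3, 3]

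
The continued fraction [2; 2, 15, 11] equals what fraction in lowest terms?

852/343

Using pₖ = aₖpₖ₋₁ + pₖ₋₂ and qₖ = aₖqₖ₋₁ + qₖ₋₂:
  k=0: a=2, p=2, q=1
  k=1: a=2, p=5, q=2
  k=2: a=15, p=77, q=31
  k=3: a=11, p=852, q=343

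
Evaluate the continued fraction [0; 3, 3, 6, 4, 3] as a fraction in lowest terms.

Using pₖ = aₖpₖ₋₁ + pₖ₋₂ and qₖ = aₖqₖ₋₁ + qₖ₋₂:
  k=0: a=0, p=0, q=1
  k=1: a=3, p=1, q=3
  k=2: a=3, p=3, q=10
  k=3: a=6, p=19, q=63
  k=4: a=4, p=79, q=262
  k=5: a=3, p=256, q=849

256/849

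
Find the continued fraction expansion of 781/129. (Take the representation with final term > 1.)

[6; 18, 2, 3]

781 = 6*129 + 7
129 = 18*7 + 3
7 = 2*3 + 1
3 = 3*1 + 0  (stop)
So 781/129 = [6; 18, 2, 3].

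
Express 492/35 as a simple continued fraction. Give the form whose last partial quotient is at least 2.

[14; 17, 2]

492 = 14×35 + 2
35 = 17×2 + 1
2 = 2×1 + 0  (stop)
So 492/35 = [14; 17, 2].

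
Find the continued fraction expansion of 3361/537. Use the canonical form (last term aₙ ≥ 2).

3361 = 6·537 + 139
537 = 3·139 + 120
139 = 1·120 + 19
120 = 6·19 + 6
19 = 3·6 + 1
6 = 6·1 + 0  (stop)
So 3361/537 = [6; 3, 1, 6, 3, 6].

[6; 3, 1, 6, 3, 6]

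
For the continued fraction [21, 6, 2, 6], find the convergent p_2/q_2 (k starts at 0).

Using pₖ = aₖpₖ₋₁ + pₖ₋₂, qₖ = aₖqₖ₋₁ + qₖ₋₂ (with p₋₁=1, p₋₂=0, q₋₁=0, q₋₂=1):
  k=0: a=21, p=21, q=1
  k=1: a=6, p=127, q=6
  k=2: a=2, p=275, q=13

275/13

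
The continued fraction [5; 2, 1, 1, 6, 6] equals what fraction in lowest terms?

1095/203

Fold from the inside: start with 6/1.
  6 + 1/6 = 37/6
  1 + 6/37 = 43/37
  1 + 37/43 = 80/43
  2 + 43/80 = 203/80
  5 + 80/203 = 1095/203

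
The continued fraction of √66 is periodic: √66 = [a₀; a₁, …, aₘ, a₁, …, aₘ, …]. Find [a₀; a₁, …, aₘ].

[8; 8, 16]

a₀ = ⌊√66⌋ = 8.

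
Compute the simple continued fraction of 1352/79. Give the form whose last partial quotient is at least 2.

[17; 8, 1, 3, 2]

1352 = 17*79 + 9
79 = 8*9 + 7
9 = 1*7 + 2
7 = 3*2 + 1
2 = 2*1 + 0  (stop)
So 1352/79 = [17; 8, 1, 3, 2].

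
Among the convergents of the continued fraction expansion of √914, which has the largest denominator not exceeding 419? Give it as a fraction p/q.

√914 = [30; 4, 3, 3, 4, 60, …] (period length 5).
Convergents:
  p_0/q_0 = 30/1
  p_1/q_1 = 121/4
  p_2/q_2 = 393/13
  p_3/q_3 = 1300/43
  p_4/q_4 = 5593/185
  p_5/q_5 = 336880/11143
q_4 = 185 ≤ 419 < 11143 = q_5, so the answer is 5593/185.

5593/185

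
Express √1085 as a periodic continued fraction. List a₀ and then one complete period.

a₀ = ⌊√1085⌋ = 32.
With m₀=0, d₀=1 and mₖ₊₁ = dₖaₖ − mₖ, dₖ₊₁ = (n − mₖ₊₁²)/dₖ, aₖ₊₁ = ⌊(a₀+mₖ₊₁)/dₖ₊₁⌋:
  k=1: m=32, d=61, a=1
  k=2: m=29, d=4, a=15
  k=3: m=31, d=31, a=2
  k=4: m=31, d=4, a=15
  k=5: m=29, d=61, a=1
  k=6: m=32, d=1, a=64
d=1 and a=2a₀=64 at k=6, so the next step gives (m, d) = (32, 61) again — its k=1 value — and the period has length 6.

[32; 1, 15, 2, 15, 1, 64]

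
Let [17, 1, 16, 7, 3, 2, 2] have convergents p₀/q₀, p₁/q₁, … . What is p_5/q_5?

15681/874

Using pₖ = aₖpₖ₋₁ + pₖ₋₂, qₖ = aₖqₖ₋₁ + qₖ₋₂ (with p₋₁=1, p₋₂=0, q₋₁=0, q₋₂=1):
  k=0: a=17, p=17, q=1
  k=1: a=1, p=18, q=1
  k=2: a=16, p=305, q=17
  k=3: a=7, p=2153, q=120
  k=4: a=3, p=6764, q=377
  k=5: a=2, p=15681, q=874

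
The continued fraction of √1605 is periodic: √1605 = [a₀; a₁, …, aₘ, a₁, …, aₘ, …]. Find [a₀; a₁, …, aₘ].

[40; 16, 80]

a₀ = ⌊√1605⌋ = 40.
With m₀=0, d₀=1 and mₖ₊₁ = dₖaₖ − mₖ, dₖ₊₁ = (n − mₖ₊₁²)/dₖ, aₖ₊₁ = ⌊(a₀+mₖ₊₁)/dₖ₊₁⌋:
  k=1: m=40, d=5, a=16
  k=2: m=40, d=1, a=80
d=1 and a=2a₀=80 at k=2, so the next step gives (m, d) = (40, 5) again — its k=1 value — and the period has length 2.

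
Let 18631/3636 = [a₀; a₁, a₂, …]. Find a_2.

18631 = 5·3636 + 451   →  a_0 = 5
3636 = 8·451 + 28   →  a_1 = 8
451 = 16·28 + 3   →  a_2 = 16

16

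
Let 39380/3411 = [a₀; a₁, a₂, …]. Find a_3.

5

39380 = 11·3411 + 1859   →  a_0 = 11
3411 = 1·1859 + 1552   →  a_1 = 1
1859 = 1·1552 + 307   →  a_2 = 1
1552 = 5·307 + 17   →  a_3 = 5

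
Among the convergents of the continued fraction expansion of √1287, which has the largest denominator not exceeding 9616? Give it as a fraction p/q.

164737/4592

√1287 = [35; 1, 6, 1, 70, …] (period length 4).
Convergents:
  p_0/q_0 = 35/1
  p_1/q_1 = 36/1
  p_2/q_2 = 251/7
  p_3/q_3 = 287/8
  p_4/q_4 = 20341/567
  p_5/q_5 = 20628/575
  p_6/q_6 = 144109/4017
  p_7/q_7 = 164737/4592
  p_8/q_8 = 11675699/325457
q_7 = 4592 ≤ 9616 < 325457 = q_8, so the answer is 164737/4592.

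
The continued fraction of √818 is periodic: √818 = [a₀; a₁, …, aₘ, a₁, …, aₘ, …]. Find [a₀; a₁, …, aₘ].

[28; 1, 1, 1, 1, 56]

a₀ = ⌊√818⌋ = 28.
With m₀=0, d₀=1 and mₖ₊₁ = dₖaₖ − mₖ, dₖ₊₁ = (n − mₖ₊₁²)/dₖ, aₖ₊₁ = ⌊(a₀+mₖ₊₁)/dₖ₊₁⌋:
  k=1: m=28, d=34, a=1
  k=2: m=6, d=23, a=1
  k=3: m=17, d=23, a=1
  k=4: m=6, d=34, a=1
  k=5: m=28, d=1, a=56
d=1 and a=2a₀=56 at k=5, so the next step gives (m, d) = (28, 34) again — its k=1 value — and the period has length 5.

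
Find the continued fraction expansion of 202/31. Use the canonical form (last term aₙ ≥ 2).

202 = 6*31 + 16
31 = 1*16 + 15
16 = 1*15 + 1
15 = 15*1 + 0  (stop)
So 202/31 = [6; 1, 1, 15].

[6; 1, 1, 15]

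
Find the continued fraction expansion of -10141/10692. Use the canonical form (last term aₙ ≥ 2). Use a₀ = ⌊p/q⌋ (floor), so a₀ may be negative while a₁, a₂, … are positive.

-10141 = -1·10692 + 551
10692 = 19·551 + 223
551 = 2·223 + 105
223 = 2·105 + 13
105 = 8·13 + 1
13 = 13·1 + 0  (stop)
So -10141/10692 = [-1; 19, 2, 2, 8, 13].

[-1; 19, 2, 2, 8, 13]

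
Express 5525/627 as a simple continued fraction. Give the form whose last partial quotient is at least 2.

[8; 1, 4, 3, 5, 3, 2]

5525 = 8·627 + 509
627 = 1·509 + 118
509 = 4·118 + 37
118 = 3·37 + 7
37 = 5·7 + 2
7 = 3·2 + 1
2 = 2·1 + 0  (stop)
So 5525/627 = [8; 1, 4, 3, 5, 3, 2].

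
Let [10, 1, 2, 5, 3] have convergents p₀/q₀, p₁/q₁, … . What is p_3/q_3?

Using pₖ = aₖpₖ₋₁ + pₖ₋₂, qₖ = aₖqₖ₋₁ + qₖ₋₂ (with p₋₁=1, p₋₂=0, q₋₁=0, q₋₂=1):
  k=0: a=10, p=10, q=1
  k=1: a=1, p=11, q=1
  k=2: a=2, p=32, q=3
  k=3: a=5, p=171, q=16

171/16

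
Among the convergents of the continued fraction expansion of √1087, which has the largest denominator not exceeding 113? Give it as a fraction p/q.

√1087 = [32; 1, 31, 1, 64, …] (period length 4).
Convergents:
  p_0/q_0 = 32/1
  p_1/q_1 = 33/1
  p_2/q_2 = 1055/32
  p_3/q_3 = 1088/33
  p_4/q_4 = 70687/2144
q_3 = 33 ≤ 113 < 2144 = q_4, so the answer is 1088/33.

1088/33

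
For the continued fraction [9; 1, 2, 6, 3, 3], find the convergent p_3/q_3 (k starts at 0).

Using pₖ = aₖpₖ₋₁ + pₖ₋₂, qₖ = aₖqₖ₋₁ + qₖ₋₂ (with p₋₁=1, p₋₂=0, q₋₁=0, q₋₂=1):
  k=0: a=9, p=9, q=1
  k=1: a=1, p=10, q=1
  k=2: a=2, p=29, q=3
  k=3: a=6, p=184, q=19

184/19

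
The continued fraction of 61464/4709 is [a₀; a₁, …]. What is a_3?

61464 = 13·4709 + 247   →  a_0 = 13
4709 = 19·247 + 16   →  a_1 = 19
247 = 15·16 + 7   →  a_2 = 15
16 = 2·7 + 2   →  a_3 = 2

2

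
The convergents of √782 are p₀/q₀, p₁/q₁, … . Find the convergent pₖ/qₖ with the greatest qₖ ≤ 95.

783/28

√782 = [27; 1, 26, 1, 54, …] (period length 4).
Convergents:
  p_0/q_0 = 27/1
  p_1/q_1 = 28/1
  p_2/q_2 = 755/27
  p_3/q_3 = 783/28
  p_4/q_4 = 43037/1539
q_3 = 28 ≤ 95 < 1539 = q_4, so the answer is 783/28.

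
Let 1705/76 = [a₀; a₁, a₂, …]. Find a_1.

2

1705 = 22·76 + 33   →  a_0 = 22
76 = 2·33 + 10   →  a_1 = 2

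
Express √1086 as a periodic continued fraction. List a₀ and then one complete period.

[32; 1, 20, 1, 64]

a₀ = ⌊√1086⌋ = 32.
With m₀=0, d₀=1 and mₖ₊₁ = dₖaₖ − mₖ, dₖ₊₁ = (n − mₖ₊₁²)/dₖ, aₖ₊₁ = ⌊(a₀+mₖ₊₁)/dₖ₊₁⌋:
  k=1: m=32, d=62, a=1
  k=2: m=30, d=3, a=20
  k=3: m=30, d=62, a=1
  k=4: m=32, d=1, a=64
d=1 and a=2a₀=64 at k=4, so the next step gives (m, d) = (32, 62) again — its k=1 value — and the period has length 4.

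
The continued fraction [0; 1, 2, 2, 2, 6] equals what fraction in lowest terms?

Using pₖ = aₖpₖ₋₁ + pₖ₋₂ and qₖ = aₖqₖ₋₁ + qₖ₋₂:
  k=0: a=0, p=0, q=1
  k=1: a=1, p=1, q=1
  k=2: a=2, p=2, q=3
  k=3: a=2, p=5, q=7
  k=4: a=2, p=12, q=17
  k=5: a=6, p=77, q=109

77/109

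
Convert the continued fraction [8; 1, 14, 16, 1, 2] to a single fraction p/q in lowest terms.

6727/753

Using pₖ = aₖpₖ₋₁ + pₖ₋₂ and qₖ = aₖqₖ₋₁ + qₖ₋₂:
  k=0: a=8, p=8, q=1
  k=1: a=1, p=9, q=1
  k=2: a=14, p=134, q=15
  k=3: a=16, p=2153, q=241
  k=4: a=1, p=2287, q=256
  k=5: a=2, p=6727, q=753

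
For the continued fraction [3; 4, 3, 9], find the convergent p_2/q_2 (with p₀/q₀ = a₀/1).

Using pₖ = aₖpₖ₋₁ + pₖ₋₂, qₖ = aₖqₖ₋₁ + qₖ₋₂ (with p₋₁=1, p₋₂=0, q₋₁=0, q₋₂=1):
  k=0: a=3, p=3, q=1
  k=1: a=4, p=13, q=4
  k=2: a=3, p=42, q=13

42/13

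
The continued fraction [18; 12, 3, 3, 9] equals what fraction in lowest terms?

20685/1144

Fold from the inside: start with 9/1.
  3 + 1/9 = 28/9
  3 + 9/28 = 93/28
  12 + 28/93 = 1144/93
  18 + 93/1144 = 20685/1144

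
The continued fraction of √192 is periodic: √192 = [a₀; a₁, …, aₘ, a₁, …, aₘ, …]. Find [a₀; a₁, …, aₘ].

[13; 1, 5, 1, 26]

a₀ = ⌊√192⌋ = 13.
With m₀=0, d₀=1 and mₖ₊₁ = dₖaₖ − mₖ, dₖ₊₁ = (n − mₖ₊₁²)/dₖ, aₖ₊₁ = ⌊(a₀+mₖ₊₁)/dₖ₊₁⌋:
  k=1: m=13, d=23, a=1
  k=2: m=10, d=4, a=5
  k=3: m=10, d=23, a=1
  k=4: m=13, d=1, a=26
d=1 and a=2a₀=26 at k=4, so the next step gives (m, d) = (13, 23) again — its k=1 value — and the period has length 4.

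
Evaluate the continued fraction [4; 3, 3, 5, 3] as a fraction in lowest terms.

727/169

Fold from the inside: start with 3/1.
  5 + 1/3 = 16/3
  3 + 3/16 = 51/16
  3 + 16/51 = 169/51
  4 + 51/169 = 727/169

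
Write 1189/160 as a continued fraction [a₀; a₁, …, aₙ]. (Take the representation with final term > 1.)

1189 = 7·160 + 69
160 = 2·69 + 22
69 = 3·22 + 3
22 = 7·3 + 1
3 = 3·1 + 0  (stop)
So 1189/160 = [7; 2, 3, 7, 3].

[7; 2, 3, 7, 3]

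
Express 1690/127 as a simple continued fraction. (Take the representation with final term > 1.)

[13; 3, 3, 1, 9]

1690 = 13×127 + 39
127 = 3×39 + 10
39 = 3×10 + 9
10 = 1×9 + 1
9 = 9×1 + 0  (stop)
So 1690/127 = [13; 3, 3, 1, 9].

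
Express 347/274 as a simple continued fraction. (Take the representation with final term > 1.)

347 = 1×274 + 73
274 = 3×73 + 55
73 = 1×55 + 18
55 = 3×18 + 1
18 = 18×1 + 0  (stop)
So 347/274 = [1; 3, 1, 3, 18].

[1; 3, 1, 3, 18]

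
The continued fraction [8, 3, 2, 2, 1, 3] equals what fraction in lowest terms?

738/89

Fold from the inside: start with 3/1.
  1 + 1/3 = 4/3
  2 + 3/4 = 11/4
  2 + 4/11 = 26/11
  3 + 11/26 = 89/26
  8 + 26/89 = 738/89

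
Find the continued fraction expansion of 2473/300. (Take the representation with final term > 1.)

2473 = 8·300 + 73
300 = 4·73 + 8
73 = 9·8 + 1
8 = 8·1 + 0  (stop)
So 2473/300 = [8; 4, 9, 8].

[8; 4, 9, 8]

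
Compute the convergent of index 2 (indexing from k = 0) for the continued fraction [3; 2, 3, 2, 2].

24/7

Using pₖ = aₖpₖ₋₁ + pₖ₋₂, qₖ = aₖqₖ₋₁ + qₖ₋₂ (with p₋₁=1, p₋₂=0, q₋₁=0, q₋₂=1):
  k=0: a=3, p=3, q=1
  k=1: a=2, p=7, q=2
  k=2: a=3, p=24, q=7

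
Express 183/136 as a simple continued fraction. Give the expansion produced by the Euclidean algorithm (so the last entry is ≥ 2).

[1; 2, 1, 8, 2, 2]

183 = 1×136 + 47
136 = 2×47 + 42
47 = 1×42 + 5
42 = 8×5 + 2
5 = 2×2 + 1
2 = 2×1 + 0  (stop)
So 183/136 = [1; 2, 1, 8, 2, 2].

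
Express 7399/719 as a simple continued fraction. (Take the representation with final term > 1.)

[10; 3, 2, 3, 1, 2, 8]

7399 = 10·719 + 209
719 = 3·209 + 92
209 = 2·92 + 25
92 = 3·25 + 17
25 = 1·17 + 8
17 = 2·8 + 1
8 = 8·1 + 0  (stop)
So 7399/719 = [10; 3, 2, 3, 1, 2, 8].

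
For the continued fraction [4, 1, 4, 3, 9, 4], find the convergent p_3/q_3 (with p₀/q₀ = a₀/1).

77/16

Using pₖ = aₖpₖ₋₁ + pₖ₋₂, qₖ = aₖqₖ₋₁ + qₖ₋₂ (with p₋₁=1, p₋₂=0, q₋₁=0, q₋₂=1):
  k=0: a=4, p=4, q=1
  k=1: a=1, p=5, q=1
  k=2: a=4, p=24, q=5
  k=3: a=3, p=77, q=16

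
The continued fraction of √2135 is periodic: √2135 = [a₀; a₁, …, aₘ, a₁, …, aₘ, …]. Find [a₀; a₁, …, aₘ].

a₀ = ⌊√2135⌋ = 46.
With m₀=0, d₀=1 and mₖ₊₁ = dₖaₖ − mₖ, dₖ₊₁ = (n − mₖ₊₁²)/dₖ, aₖ₊₁ = ⌊(a₀+mₖ₊₁)/dₖ₊₁⌋:
  k=1: m=46, d=19, a=4
  k=2: m=30, d=65, a=1
  k=3: m=35, d=14, a=5
  k=4: m=35, d=65, a=1
  k=5: m=30, d=19, a=4
  k=6: m=46, d=1, a=92
d=1 and a=2a₀=92 at k=6, so the next step gives (m, d) = (46, 19) again — its k=1 value — and the period has length 6.

[46; 4, 1, 5, 1, 4, 92]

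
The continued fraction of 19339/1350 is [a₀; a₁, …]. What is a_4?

19339 = 14·1350 + 439   →  a_0 = 14
1350 = 3·439 + 33   →  a_1 = 3
439 = 13·33 + 10   →  a_2 = 13
33 = 3·10 + 3   →  a_3 = 3
10 = 3·3 + 1   →  a_4 = 3

3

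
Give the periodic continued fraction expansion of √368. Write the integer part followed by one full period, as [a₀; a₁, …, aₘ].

a₀ = ⌊√368⌋ = 19.
With m₀=0, d₀=1 and mₖ₊₁ = dₖaₖ − mₖ, dₖ₊₁ = (n − mₖ₊₁²)/dₖ, aₖ₊₁ = ⌊(a₀+mₖ₊₁)/dₖ₊₁⌋:
  k=1: m=19, d=7, a=5
  k=2: m=16, d=16, a=2
  k=3: m=16, d=7, a=5
  k=4: m=19, d=1, a=38
d=1 and a=2a₀=38 at k=4, so the next step gives (m, d) = (19, 7) again — its k=1 value — and the period has length 4.

[19; 5, 2, 5, 38]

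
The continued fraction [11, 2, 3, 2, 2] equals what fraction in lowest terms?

446/39

Using pₖ = aₖpₖ₋₁ + pₖ₋₂ and qₖ = aₖqₖ₋₁ + qₖ₋₂:
  k=0: a=11, p=11, q=1
  k=1: a=2, p=23, q=2
  k=2: a=3, p=80, q=7
  k=3: a=2, p=183, q=16
  k=4: a=2, p=446, q=39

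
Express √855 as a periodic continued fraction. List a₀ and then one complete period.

[29; 4, 6, 4, 58]

a₀ = ⌊√855⌋ = 29.
With m₀=0, d₀=1 and mₖ₊₁ = dₖaₖ − mₖ, dₖ₊₁ = (n − mₖ₊₁²)/dₖ, aₖ₊₁ = ⌊(a₀+mₖ₊₁)/dₖ₊₁⌋:
  k=1: m=29, d=14, a=4
  k=2: m=27, d=9, a=6
  k=3: m=27, d=14, a=4
  k=4: m=29, d=1, a=58
d=1 and a=2a₀=58 at k=4, so the next step gives (m, d) = (29, 14) again — its k=1 value — and the period has length 4.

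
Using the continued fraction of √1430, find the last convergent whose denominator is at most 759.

√1430 = [37; 1, 4, 2, 2, 2, 4, 1, 74, …] (period length 8).
Convergents:
  p_0/q_0 = 37/1
  p_1/q_1 = 38/1
  p_2/q_2 = 189/5
  p_3/q_3 = 416/11
  p_4/q_4 = 1021/27
  p_5/q_5 = 2458/65
  p_6/q_6 = 10853/287
  p_7/q_7 = 13311/352
  p_8/q_8 = 995867/26335
q_7 = 352 ≤ 759 < 26335 = q_8, so the answer is 13311/352.

13311/352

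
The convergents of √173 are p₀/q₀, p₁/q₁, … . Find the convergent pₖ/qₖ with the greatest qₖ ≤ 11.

√173 = [13; 6, 1, 1, 6, 26, …] (period length 5).
Convergents:
  p_0/q_0 = 13/1
  p_1/q_1 = 79/6
  p_2/q_2 = 92/7
  p_3/q_3 = 171/13
q_2 = 7 ≤ 11 < 13 = q_3, so the answer is 92/7.

92/7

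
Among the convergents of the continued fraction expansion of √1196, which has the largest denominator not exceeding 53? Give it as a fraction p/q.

√1196 = [34; 1, 1, 2, 1, 1, 68, …] (period length 6).
Convergents:
  p_0/q_0 = 34/1
  p_1/q_1 = 35/1
  p_2/q_2 = 69/2
  p_3/q_3 = 173/5
  p_4/q_4 = 242/7
  p_5/q_5 = 415/12
  p_6/q_6 = 28462/823
q_5 = 12 ≤ 53 < 823 = q_6, so the answer is 415/12.

415/12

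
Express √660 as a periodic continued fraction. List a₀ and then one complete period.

[25; 1, 2, 4, 2, 1, 50]

a₀ = ⌊√660⌋ = 25.
With m₀=0, d₀=1 and mₖ₊₁ = dₖaₖ − mₖ, dₖ₊₁ = (n − mₖ₊₁²)/dₖ, aₖ₊₁ = ⌊(a₀+mₖ₊₁)/dₖ₊₁⌋:
  k=1: m=25, d=35, a=1
  k=2: m=10, d=16, a=2
  k=3: m=22, d=11, a=4
  k=4: m=22, d=16, a=2
  k=5: m=10, d=35, a=1
  k=6: m=25, d=1, a=50
d=1 and a=2a₀=50 at k=6, so the next step gives (m, d) = (25, 35) again — its k=1 value — and the period has length 6.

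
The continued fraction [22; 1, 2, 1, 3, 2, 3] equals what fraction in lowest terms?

Using pₖ = aₖpₖ₋₁ + pₖ₋₂ and qₖ = aₖqₖ₋₁ + qₖ₋₂:
  k=0: a=22, p=22, q=1
  k=1: a=1, p=23, q=1
  k=2: a=2, p=68, q=3
  k=3: a=1, p=91, q=4
  k=4: a=3, p=341, q=15
  k=5: a=2, p=773, q=34
  k=6: a=3, p=2660, q=117

2660/117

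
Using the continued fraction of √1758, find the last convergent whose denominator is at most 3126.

49266/1175

√1758 = [41; 1, 12, 1, 82, …] (period length 4).
Convergents:
  p_0/q_0 = 41/1
  p_1/q_1 = 42/1
  p_2/q_2 = 545/13
  p_3/q_3 = 587/14
  p_4/q_4 = 48679/1161
  p_5/q_5 = 49266/1175
  p_6/q_6 = 639871/15261
q_5 = 1175 ≤ 3126 < 15261 = q_6, so the answer is 49266/1175.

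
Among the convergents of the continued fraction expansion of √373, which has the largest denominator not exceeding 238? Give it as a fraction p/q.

1603/83

√373 = [19; 3, 5, 5, 3, 38, …] (period length 5).
Convergents:
  p_0/q_0 = 19/1
  p_1/q_1 = 58/3
  p_2/q_2 = 309/16
  p_3/q_3 = 1603/83
  p_4/q_4 = 5118/265
q_3 = 83 ≤ 238 < 265 = q_4, so the answer is 1603/83.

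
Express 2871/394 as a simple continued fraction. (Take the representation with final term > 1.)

[7; 3, 2, 18, 3]

2871 = 7·394 + 113
394 = 3·113 + 55
113 = 2·55 + 3
55 = 18·3 + 1
3 = 3·1 + 0  (stop)
So 2871/394 = [7; 3, 2, 18, 3].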